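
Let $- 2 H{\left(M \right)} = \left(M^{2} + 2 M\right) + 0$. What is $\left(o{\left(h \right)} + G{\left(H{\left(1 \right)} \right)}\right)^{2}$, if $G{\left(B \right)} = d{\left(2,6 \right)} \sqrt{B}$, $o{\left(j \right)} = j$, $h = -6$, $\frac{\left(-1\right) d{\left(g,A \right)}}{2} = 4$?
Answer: $-60 + 48 i \sqrt{6} \approx -60.0 + 117.58 i$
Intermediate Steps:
$d{\left(g,A \right)} = -8$ ($d{\left(g,A \right)} = \left(-2\right) 4 = -8$)
$H{\left(M \right)} = - M - \frac{M^{2}}{2}$ ($H{\left(M \right)} = - \frac{\left(M^{2} + 2 M\right) + 0}{2} = - \frac{M^{2} + 2 M}{2} = - M - \frac{M^{2}}{2}$)
$G{\left(B \right)} = - 8 \sqrt{B}$
$\left(o{\left(h \right)} + G{\left(H{\left(1 \right)} \right)}\right)^{2} = \left(-6 - 8 \sqrt{\left(- \frac{1}{2}\right) 1 \left(2 + 1\right)}\right)^{2} = \left(-6 - 8 \sqrt{\left(- \frac{1}{2}\right) 1 \cdot 3}\right)^{2} = \left(-6 - 8 \sqrt{- \frac{3}{2}}\right)^{2} = \left(-6 - 8 \frac{i \sqrt{6}}{2}\right)^{2} = \left(-6 - 4 i \sqrt{6}\right)^{2}$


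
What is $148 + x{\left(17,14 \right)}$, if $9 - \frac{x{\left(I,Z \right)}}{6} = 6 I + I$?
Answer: $-512$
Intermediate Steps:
$x{\left(I,Z \right)} = 54 - 42 I$ ($x{\left(I,Z \right)} = 54 - 6 \left(6 I + I\right) = 54 - 6 \cdot 7 I = 54 - 42 I$)
$148 + x{\left(17,14 \right)} = 148 + \left(54 - 714\right) = 148 - 660 = -512$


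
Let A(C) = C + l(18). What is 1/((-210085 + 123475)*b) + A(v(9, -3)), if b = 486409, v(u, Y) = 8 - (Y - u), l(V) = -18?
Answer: 84255766979/42127883490 ≈ 2.0000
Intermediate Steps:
v(u, Y) = 8 + u - Y (v(u, Y) = 8 + (u - Y) = 8 + u - Y)
A(C) = -18 + C (A(C) = C - 18 = -18 + C)
1/((-210085 + 123475)*b) + A(v(9, -3)) = 1/((-210085 + 123475)*486409) + (-18 + (8 + 9 - 1*(-3))) = (1/486409)/(-86610) + (-18 + (8 + 9 + 3)) = -1/86610*1/486409 + (-18 + 20) = -1/42127883490 + 2 = 84255766979/42127883490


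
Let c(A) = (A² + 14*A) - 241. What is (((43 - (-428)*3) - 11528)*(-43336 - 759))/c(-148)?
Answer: 449813095/19591 ≈ 22960.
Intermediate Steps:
c(A) = -241 + A² + 14*A
(((43 - (-428)*3) - 11528)*(-43336 - 759))/c(-148) = (((43 - (-428)*3) - 11528)*(-43336 - 759))/(-241 + (-148)² + 14*(-148)) = (((43 - 107*(-12)) - 11528)*(-44095))/(-241 + 21904 - 2072) = (((43 + 1284) - 11528)*(-44095))/19591 = ((1327 - 11528)*(-44095))*(1/19591) = -10201*(-44095)*(1/19591) = 449813095*(1/19591) = 449813095/19591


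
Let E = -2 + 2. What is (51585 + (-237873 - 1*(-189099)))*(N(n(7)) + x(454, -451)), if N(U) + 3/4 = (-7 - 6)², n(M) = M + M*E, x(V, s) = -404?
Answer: -2650773/4 ≈ -6.6269e+5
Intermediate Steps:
E = 0
n(M) = M (n(M) = M + M*0 = M + 0 = M)
N(U) = 673/4 (N(U) = -¾ + (-7 - 6)² = -¾ + (-13)² = -¾ + 169 = 673/4)
(51585 + (-237873 - 1*(-189099)))*(N(n(7)) + x(454, -451)) = (51585 + (-237873 - 1*(-189099)))*(673/4 - 404) = (51585 + (-237873 + 189099))*(-943/4) = (51585 - 48774)*(-943/4) = 2811*(-943/4) = -2650773/4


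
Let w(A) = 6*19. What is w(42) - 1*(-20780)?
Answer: 20894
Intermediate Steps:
w(A) = 114
w(42) - 1*(-20780) = 114 - 1*(-20780) = 114 + 20780 = 20894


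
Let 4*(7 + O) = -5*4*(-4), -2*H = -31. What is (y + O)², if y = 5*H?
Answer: 32761/4 ≈ 8190.3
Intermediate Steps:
H = 31/2 (H = -½*(-31) = 31/2 ≈ 15.500)
O = 13 (O = -7 + (-5*4*(-4))/4 = -7 + (-20*(-4))/4 = -7 + (¼)*80 = -7 + 20 = 13)
y = 155/2 (y = 5*(31/2) = 155/2 ≈ 77.500)
(y + O)² = (155/2 + 13)² = (181/2)² = 32761/4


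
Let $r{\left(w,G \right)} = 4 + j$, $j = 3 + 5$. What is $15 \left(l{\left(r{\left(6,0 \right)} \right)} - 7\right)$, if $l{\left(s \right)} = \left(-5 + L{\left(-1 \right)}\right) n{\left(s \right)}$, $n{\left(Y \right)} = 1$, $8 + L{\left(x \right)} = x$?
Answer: $-315$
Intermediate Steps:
$L{\left(x \right)} = -8 + x$
$j = 8$
$r{\left(w,G \right)} = 12$ ($r{\left(w,G \right)} = 4 + 8 = 12$)
$l{\left(s \right)} = -14$ ($l{\left(s \right)} = \left(-5 - 9\right) 1 = \left(-14\right) 1 = -14$)
$15 \left(l{\left(r{\left(6,0 \right)} \right)} - 7\right) = 15 \left(-14 - 7\right) = 15 \left(-21\right) = -315$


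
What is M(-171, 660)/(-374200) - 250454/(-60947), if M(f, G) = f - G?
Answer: 93770533757/22806367400 ≈ 4.1116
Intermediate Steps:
M(-171, 660)/(-374200) - 250454/(-60947) = (-171 - 1*660)/(-374200) - 250454/(-60947) = (-171 - 660)*(-1/374200) - 250454*(-1/60947) = -831*(-1/374200) + 250454/60947 = 831/374200 + 250454/60947 = 93770533757/22806367400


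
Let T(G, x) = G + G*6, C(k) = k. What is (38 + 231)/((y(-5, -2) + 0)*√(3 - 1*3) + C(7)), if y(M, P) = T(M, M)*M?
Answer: 269/7 ≈ 38.429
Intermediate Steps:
T(G, x) = 7*G (T(G, x) = G + 6*G = 7*G)
y(M, P) = 7*M² (y(M, P) = (7*M)*M = 7*M²)
(38 + 231)/((y(-5, -2) + 0)*√(3 - 1*3) + C(7)) = (38 + 231)/((7*(-5)² + 0)*√(3 - 1*3) + 7) = 269/((7*25 + 0)*√(3 - 3) + 7) = 269/((175 + 0)*√0 + 7) = 269/(175*0 + 7) = 269/(0 + 7) = 269/7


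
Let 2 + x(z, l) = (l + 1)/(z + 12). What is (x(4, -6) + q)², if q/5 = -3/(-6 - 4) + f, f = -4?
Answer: 110889/256 ≈ 433.16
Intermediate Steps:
x(z, l) = -2 + (1 + l)/(12 + z) (x(z, l) = -2 + (l + 1)/(z + 12) = -2 + (1 + l)/(12 + z))
q = -37/2 (q = 5*(-3/(-6 - 4) - 4) = 5*(-3/(-10) - 4) = 5*(-3*(-⅒) - 4) = 5*(3/10 - 4) = 5*(-37/10) = -37/2 ≈ -18.500)
(x(4, -6) + q)² = ((-23 - 6 - 2*4)/(12 + 4) - 37/2)² = ((-23 - 6 - 8)/16 - 37/2)² = ((1/16)*(-37) - 37/2)² = (-37/16 - 37/2)² = (-333/16)² = 110889/256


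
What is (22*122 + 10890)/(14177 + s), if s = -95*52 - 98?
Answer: 13574/9139 ≈ 1.4853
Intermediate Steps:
s = -5038 (s = -4940 - 98 = -5038)
(22*122 + 10890)/(14177 + s) = (22*122 + 10890)/(14177 - 5038) = (2684 + 10890)/9139 = 13574*(1/9139) = 13574/9139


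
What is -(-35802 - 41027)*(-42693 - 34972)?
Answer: -5966924285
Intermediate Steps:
-(-35802 - 41027)*(-42693 - 34972) = -(-76829)*(-77665) = -1*5966924285 = -5966924285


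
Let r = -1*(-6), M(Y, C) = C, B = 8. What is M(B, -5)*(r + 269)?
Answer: -1375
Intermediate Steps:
r = 6
M(B, -5)*(r + 269) = -5*(6 + 269) = -5*275 = -1375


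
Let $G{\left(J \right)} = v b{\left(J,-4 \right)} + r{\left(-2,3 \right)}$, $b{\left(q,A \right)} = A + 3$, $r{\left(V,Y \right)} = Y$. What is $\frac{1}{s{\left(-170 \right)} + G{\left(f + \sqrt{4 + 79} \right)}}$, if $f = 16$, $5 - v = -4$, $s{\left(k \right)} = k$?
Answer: $- \frac{1}{176} \approx -0.0056818$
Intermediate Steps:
$b{\left(q,A \right)} = 3 + A$
$v = 9$ ($v = 5 - -4 = 5 + 4 = 9$)
$G{\left(J \right)} = -6$ ($G{\left(J \right)} = 9 \left(3 - 4\right) + 3 = 9 \left(-1\right) + 3 = -9 + 3 = -6$)
$\frac{1}{s{\left(-170 \right)} + G{\left(f + \sqrt{4 + 79} \right)}} = \frac{1}{-170 - 6} = \frac{1}{-176} = - \frac{1}{176}$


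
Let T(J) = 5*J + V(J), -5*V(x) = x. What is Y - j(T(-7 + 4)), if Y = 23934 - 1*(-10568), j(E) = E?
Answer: 172582/5 ≈ 34516.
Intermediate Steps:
V(x) = -x/5
T(J) = 24*J/5 (T(J) = 5*J - J/5 = 24*J/5)
Y = 34502 (Y = 23934 + 10568 = 34502)
Y - j(T(-7 + 4)) = 34502 - 24*(-7 + 4)/5 = 34502 - 24*(-3)/5 = 34502 - 1*(-72/5) = 34502 + 72/5 = 172582/5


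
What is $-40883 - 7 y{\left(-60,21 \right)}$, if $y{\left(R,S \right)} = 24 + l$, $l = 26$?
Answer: $-41233$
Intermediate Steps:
$y{\left(R,S \right)} = 50$ ($y{\left(R,S \right)} = 24 + 26 = 50$)
$-40883 - 7 y{\left(-60,21 \right)} = -40883 - 7 \cdot 50 = -40883 - 350 = -41233$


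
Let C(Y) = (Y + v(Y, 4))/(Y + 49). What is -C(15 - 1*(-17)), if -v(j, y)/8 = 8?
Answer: 32/81 ≈ 0.39506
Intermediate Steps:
v(j, y) = -64 (v(j, y) = -8*8 = -64)
C(Y) = (-64 + Y)/(49 + Y) (C(Y) = (Y - 64)/(Y + 49) = (-64 + Y)/(49 + Y))
-C(15 - 1*(-17)) = -(-64 + (15 - 1*(-17)))/(49 + (15 - 1*(-17))) = -(-64 + (15 + 17))/(49 + (15 + 17)) = -(-64 + 32)/(49 + 32) = -(-32)/81 = -1*(-32/81) = 32/81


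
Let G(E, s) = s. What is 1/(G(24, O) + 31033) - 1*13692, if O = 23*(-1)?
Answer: -424588919/31010 ≈ -13692.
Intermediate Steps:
O = -23
1/(G(24, O) + 31033) - 1*13692 = 1/(-23 + 31033) - 1*13692 = 1/31010 - 13692 = -424588919/31010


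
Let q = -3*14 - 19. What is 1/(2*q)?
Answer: -1/122 ≈ -0.0081967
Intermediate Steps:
q = -61 (q = -42 - 19 = -61)
1/(2*q) = 1/(2*(-61)) = 1/(-122) = -1/122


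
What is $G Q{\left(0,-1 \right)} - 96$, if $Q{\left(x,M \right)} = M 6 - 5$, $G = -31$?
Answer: $245$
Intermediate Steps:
$Q{\left(x,M \right)} = -5 + 6 M$ ($Q{\left(x,M \right)} = 6 M - 5 = -5 + 6 M$)
$G Q{\left(0,-1 \right)} - 96 = - 31 \left(-5 + 6 \left(-1\right)\right) - 96 = - 31 \left(-5 - 6\right) - 96 = \left(-31\right) \left(-11\right) - 96 = 341 - 96 = 245$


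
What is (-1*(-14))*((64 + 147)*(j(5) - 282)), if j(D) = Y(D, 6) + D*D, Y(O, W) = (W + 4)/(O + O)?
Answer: -756224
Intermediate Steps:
Y(O, W) = (4 + W)/(2*O) (Y(O, W) = (4 + W)/((2*O)) = (4 + W)*(1/(2*O)) = (4 + W)/(2*O))
j(D) = D² + 5/D (j(D) = (4 + 6)/(2*D) + D*D = (½)*10/D + D² = 5/D + D² = D² + 5/D)
(-1*(-14))*((64 + 147)*(j(5) - 282)) = (-1*(-14))*((64 + 147)*((5 + 5³)/5 - 282)) = 14*(211*((5 + 125)/5 - 282)) = 14*(211*((⅕)*130 - 282)) = 14*(211*(26 - 282)) = 14*(211*(-256)) = 14*(-54016) = -756224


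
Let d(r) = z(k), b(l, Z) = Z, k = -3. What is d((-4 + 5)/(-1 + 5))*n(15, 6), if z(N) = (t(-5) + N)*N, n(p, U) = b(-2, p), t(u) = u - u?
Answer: 135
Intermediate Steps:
t(u) = 0
n(p, U) = p
z(N) = N² (z(N) = (0 + N)*N = N*N = N²)
d(r) = 9 (d(r) = (-3)² = 9)
d((-4 + 5)/(-1 + 5))*n(15, 6) = 9*15 = 135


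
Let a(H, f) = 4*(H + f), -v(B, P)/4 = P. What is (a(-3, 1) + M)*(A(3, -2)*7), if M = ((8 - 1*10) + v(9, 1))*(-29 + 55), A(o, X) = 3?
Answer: -3444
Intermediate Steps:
v(B, P) = -4*P
a(H, f) = 4*H + 4*f
M = -156 (M = ((8 - 1*10) - 4*1)*(-29 + 55) = ((8 - 10) - 4)*26 = (-2 - 4)*26 = -6*26 = -156)
(a(-3, 1) + M)*(A(3, -2)*7) = ((4*(-3) + 4*1) - 156)*(3*7) = ((-12 + 4) - 156)*21 = (-8 - 156)*21 = -164*21 = -3444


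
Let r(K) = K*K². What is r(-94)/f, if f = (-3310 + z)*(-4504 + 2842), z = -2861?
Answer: -415292/5128101 ≈ -0.080984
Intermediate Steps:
r(K) = K³
f = 10256202 (f = (-3310 - 2861)*(-4504 + 2842) = -6171*(-1662) = 10256202)
r(-94)/f = (-94)³/10256202 = -830584*1/10256202 = -415292/5128101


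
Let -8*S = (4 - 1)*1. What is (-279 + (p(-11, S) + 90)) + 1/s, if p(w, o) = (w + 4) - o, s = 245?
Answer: -383417/1960 ≈ -195.62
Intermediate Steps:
S = -3/8 (S = -(4 - 1)/8 = -3/8 ≈ -0.37500)
p(w, o) = 4 + w - o (p(w, o) = (4 + w) - o = 4 + w - o)
(-279 + (p(-11, S) + 90)) + 1/s = (-279 + ((4 - 11 - 1*(-3/8)) + 90)) + 1/245 = (-279 + ((4 - 11 + 3/8) + 90)) + 1/245 = (-279 + (-53/8 + 90)) + 1/245 = (-279 + 667/8) + 1/245 = -1565/8 + 1/245 = -383417/1960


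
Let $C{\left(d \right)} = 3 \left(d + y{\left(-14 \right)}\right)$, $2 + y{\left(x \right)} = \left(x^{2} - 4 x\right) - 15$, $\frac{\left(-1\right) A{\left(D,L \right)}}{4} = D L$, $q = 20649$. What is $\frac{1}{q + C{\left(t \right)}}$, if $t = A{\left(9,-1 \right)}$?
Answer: $\frac{1}{21462} \approx 4.6594 \cdot 10^{-5}$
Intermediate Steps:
$A{\left(D,L \right)} = - 4 D L$
$t = 36$ ($t = \left(-4\right) 9 \left(-1\right) = 36$)
$y{\left(x \right)} = -17 + x^{2} - 4 x$ ($y{\left(x \right)} = -2 - \left(15 - x^{2} + 4 x\right) = -17 + x^{2} - 4 x$)
$C{\left(d \right)} = 705 + 3 d$ ($C{\left(d \right)} = 3 \left(d - \left(-39 - 196\right)\right) = 3 \left(d + \left(-17 + 196 + 56\right)\right) = 3 \left(d + 235\right) = 3 \left(235 + d\right) = 705 + 3 d$)
$\frac{1}{q + C{\left(t \right)}} = \frac{1}{20649 + \left(705 + 3 \cdot 36\right)} = \frac{1}{20649 + \left(705 + 108\right)} = \frac{1}{20649 + 813} = \frac{1}{21462}$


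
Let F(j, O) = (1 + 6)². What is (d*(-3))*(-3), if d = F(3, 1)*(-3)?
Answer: -1323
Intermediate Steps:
F(j, O) = 49 (F(j, O) = 7² = 49)
d = -147 (d = 49*(-3) = -147)
(d*(-3))*(-3) = -147*(-3)*(-3) = 441*(-3) = -1323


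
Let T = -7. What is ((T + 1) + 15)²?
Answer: 81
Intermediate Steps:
((T + 1) + 15)² = ((-7 + 1) + 15)² = (-6 + 15)² = 9² = 81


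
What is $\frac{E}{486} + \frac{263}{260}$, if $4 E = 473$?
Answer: $\frac{158563}{126360} \approx 1.2549$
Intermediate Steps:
$E = \frac{473}{4}$ ($E = \frac{1}{4} \cdot 473 = \frac{473}{4} \approx 118.25$)
$\frac{E}{486} + \frac{263}{260} = \frac{473}{4 \cdot 486} + \frac{263}{260} = \frac{473}{4} \cdot \frac{1}{486} + 263 \cdot \frac{1}{260} = \frac{473}{1944} + \frac{263}{260} = \frac{158563}{126360}$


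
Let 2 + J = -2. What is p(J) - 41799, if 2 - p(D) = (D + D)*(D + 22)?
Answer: -41653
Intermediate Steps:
J = -4 (J = -2 - 2 = -4)
p(D) = 2 - 2*D*(22 + D) (p(D) = 2 - (D + D)*(D + 22) = 2 - 2*D*(22 + D))
p(J) - 41799 = (2 - 44*(-4) - 2*(-4)²) - 41799 = (2 + 176 - 2*16) - 41799 = (2 + 176 - 32) - 41799 = 146 - 41799 = -41653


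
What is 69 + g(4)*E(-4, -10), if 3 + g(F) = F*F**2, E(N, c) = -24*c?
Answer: 14709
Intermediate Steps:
E(N, c) = -24*c
g(F) = -3 + F**3 (g(F) = -3 + F*F**2 = -3 + F**3)
69 + g(4)*E(-4, -10) = 69 + (-3 + 4**3)*(-24*(-10)) = 69 + (-3 + 64)*240 = 69 + 61*240 = 69 + 14640 = 14709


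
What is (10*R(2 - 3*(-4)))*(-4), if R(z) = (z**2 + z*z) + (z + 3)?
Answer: -16360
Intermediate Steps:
R(z) = 3 + z + 2*z**2 (R(z) = (z**2 + z**2) + (3 + z) = 2*z**2 + (3 + z) = 3 + z + 2*z**2)
(10*R(2 - 3*(-4)))*(-4) = (10*(3 + (2 - 3*(-4)) + 2*(2 - 3*(-4))**2))*(-4) = (10*(3 + (2 + 12) + 2*(2 + 12)**2))*(-4) = (10*(3 + 14 + 2*14**2))*(-4) = (10*(3 + 14 + 2*196))*(-4) = (10*(3 + 14 + 392))*(-4) = (10*409)*(-4) = 4090*(-4) = -16360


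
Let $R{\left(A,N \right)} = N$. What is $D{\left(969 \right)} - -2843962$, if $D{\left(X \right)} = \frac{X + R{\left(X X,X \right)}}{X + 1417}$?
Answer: $\frac{3392847635}{1193} \approx 2.844 \cdot 10^{6}$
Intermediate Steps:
$D{\left(X \right)} = \frac{2 X}{1417 + X}$ ($D{\left(X \right)} = \frac{X + X}{X + 1417} = \frac{2 X}{1417 + X}$)
$D{\left(969 \right)} - -2843962 = 2 \cdot 969 \frac{1}{1417 + 969} - -2843962 = 2 \cdot 969 \cdot \frac{1}{2386} + 2843962 = \frac{969}{1193} + 2843962 = \frac{3392847635}{1193}$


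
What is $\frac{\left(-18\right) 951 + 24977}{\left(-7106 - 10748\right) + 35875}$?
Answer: $\frac{7859}{18021} \approx 0.4361$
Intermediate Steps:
$\frac{\left(-18\right) 951 + 24977}{\left(-7106 - 10748\right) + 35875} = \frac{-17118 + 24977}{\left(-7106 - 10748\right) + 35875} = \frac{7859}{-17854 + 35875} = \frac{7859}{18021}$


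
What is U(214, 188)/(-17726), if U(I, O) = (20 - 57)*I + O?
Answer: 3865/8863 ≈ 0.43608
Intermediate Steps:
U(I, O) = O - 37*I (U(I, O) = -37*I + O = O - 37*I)
U(214, 188)/(-17726) = (188 - 37*214)/(-17726) = (188 - 7918)*(-1/17726) = -7730*(-1/17726) = 3865/8863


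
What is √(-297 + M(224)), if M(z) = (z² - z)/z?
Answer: I*√74 ≈ 8.6023*I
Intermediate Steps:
M(z) = (z² - z)/z
√(-297 + M(224)) = √(-297 + (-1 + 224)) = √(-297 + 223) = √(-74) = I*√74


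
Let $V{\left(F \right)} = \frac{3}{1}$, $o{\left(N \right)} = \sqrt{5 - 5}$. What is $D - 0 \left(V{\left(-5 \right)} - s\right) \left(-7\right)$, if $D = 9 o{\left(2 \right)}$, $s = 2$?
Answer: $0$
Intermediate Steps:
$o{\left(N \right)} = 0$ ($o{\left(N \right)} = \sqrt{0} = 0$)
$V{\left(F \right)} = 3$ ($V{\left(F \right)} = 3 \cdot 1 = 3$)
$D = 0$ ($D = 9 \cdot 0 = 0$)
$D - 0 \left(V{\left(-5 \right)} - s\right) \left(-7\right) = 0 - 0 \left(3 - 2\right) \left(-7\right) = 0 - 0 \cdot 1 \left(-7\right) = 0 - 0 \left(-7\right) = 0 - 0 = 0 + 0 = 0$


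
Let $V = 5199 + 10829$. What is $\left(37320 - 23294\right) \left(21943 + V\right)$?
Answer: $532581246$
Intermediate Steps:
$V = 16028$
$\left(37320 - 23294\right) \left(21943 + V\right) = \left(37320 - 23294\right) \left(21943 + 16028\right) = 14026 \cdot 37971 = 532581246$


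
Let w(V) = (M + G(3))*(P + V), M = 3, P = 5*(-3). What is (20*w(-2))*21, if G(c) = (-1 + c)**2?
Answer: -49980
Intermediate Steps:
P = -15
w(V) = -105 + 7*V (w(V) = (3 + (-1 + 3)**2)*(-15 + V) = (3 + 2**2)*(-15 + V) = (3 + 4)*(-15 + V) = 7*(-15 + V) = -105 + 7*V)
(20*w(-2))*21 = (20*(-105 + 7*(-2)))*21 = (20*(-105 - 14))*21 = (20*(-119))*21 = -2380*21 = -49980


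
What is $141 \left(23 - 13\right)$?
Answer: $1410$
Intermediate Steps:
$141 \left(23 - 13\right) = 141 \cdot 10 = 1410$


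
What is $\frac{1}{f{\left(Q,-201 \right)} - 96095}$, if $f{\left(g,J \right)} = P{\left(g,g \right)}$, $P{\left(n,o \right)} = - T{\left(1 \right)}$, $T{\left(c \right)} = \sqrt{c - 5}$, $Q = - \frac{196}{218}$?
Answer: $- \frac{96095}{9234249029} + \frac{2 i}{9234249029} \approx -1.0406 \cdot 10^{-5} + 2.1658 \cdot 10^{-10} i$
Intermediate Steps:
$Q = - \frac{98}{109}$ ($Q = \left(-196\right) \frac{1}{218} = - \frac{98}{109} \approx -0.89908$)
$T{\left(c \right)} = \sqrt{-5 + c}$
$P{\left(n,o \right)} = - 2 i$ ($P{\left(n,o \right)} = - \sqrt{-5 + 1} = - \sqrt{-4} = - 2 i$)
$f{\left(g,J \right)} = - 2 i$
$\frac{1}{f{\left(Q,-201 \right)} - 96095} = \frac{1}{- 2 i - 96095} = \frac{1}{-96095 - 2 i} = \frac{-96095 + 2 i}{9234249029}$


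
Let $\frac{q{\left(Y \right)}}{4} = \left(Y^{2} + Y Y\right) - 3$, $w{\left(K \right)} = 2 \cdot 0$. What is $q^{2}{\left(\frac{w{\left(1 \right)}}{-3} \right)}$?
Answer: $144$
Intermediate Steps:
$w{\left(K \right)} = 0$
$q{\left(Y \right)} = -12 + 8 Y^{2}$ ($q{\left(Y \right)} = 4 \left(\left(Y^{2} + Y Y\right) - 3\right) = 4 \left(\left(Y^{2} + Y^{2}\right) - 3\right) = 4 \left(2 Y^{2} - 3\right) = 4 \left(-3 + 2 Y^{2}\right) = -12 + 8 Y^{2}$)
$q^{2}{\left(\frac{w{\left(1 \right)}}{-3} \right)} = \left(-12 + 8 \left(\frac{0}{-3}\right)^{2}\right)^{2} = \left(-12 + 8 \left(0 \left(- \frac{1}{3}\right)\right)^{2}\right)^{2} = \left(-12 + 8 \cdot 0^{2}\right)^{2} = \left(-12 + 8 \cdot 0\right)^{2} = \left(-12 + 0\right)^{2} = \left(-12\right)^{2} = 144$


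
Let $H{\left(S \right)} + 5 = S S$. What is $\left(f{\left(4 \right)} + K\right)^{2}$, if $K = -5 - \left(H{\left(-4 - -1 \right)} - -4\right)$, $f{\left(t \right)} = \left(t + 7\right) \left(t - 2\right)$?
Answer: $81$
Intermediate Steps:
$H{\left(S \right)} = -5 + S^{2}$ ($H{\left(S \right)} = -5 + S S = -5 + S^{2}$)
$f{\left(t \right)} = \left(-2 + t\right) \left(7 + t\right)$ ($f{\left(t \right)} = \left(7 + t\right) \left(-2 + t\right) = \left(-2 + t\right) \left(7 + t\right)$)
$K = -13$ ($K = -5 - \left(\left(-5 + \left(-4 - -1\right)^{2}\right) - -4\right) = -5 - \left(\left(-5 + \left(-4 + 1\right)^{2}\right) + 4\right) = -5 - \left(\left(-5 + \left(-3\right)^{2}\right) + 4\right) = -5 - \left(\left(-5 + 9\right) + 4\right) = -5 - \left(4 + 4\right) = -5 - 8 = -13$)
$\left(f{\left(4 \right)} + K\right)^{2} = \left(\left(-14 + 4^{2} + 5 \cdot 4\right) - 13\right)^{2} = \left(\left(-14 + 16 + 20\right) - 13\right)^{2} = \left(22 - 13\right)^{2} = 9^{2} = 81$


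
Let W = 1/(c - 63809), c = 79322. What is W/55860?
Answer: 1/866556180 ≈ 1.1540e-9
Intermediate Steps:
W = 1/15513 (W = 1/(79322 - 63809) = 1/15513 ≈ 6.4462e-5)
W/55860 = (1/15513)/55860 = (1/15513)*(1/55860) = 1/866556180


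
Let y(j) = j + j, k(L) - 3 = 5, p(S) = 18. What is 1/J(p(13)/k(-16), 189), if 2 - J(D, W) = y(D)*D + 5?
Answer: -8/105 ≈ -0.076190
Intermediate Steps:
k(L) = 8 (k(L) = 3 + 5 = 8)
y(j) = 2*j
J(D, W) = -3 - 2*D² (J(D, W) = 2 - ((2*D)*D + 5) = 2 - (2*D² + 5) = 2 - (5 + 2*D²) = 2 + (-5 - 2*D²) = -3 - 2*D²)
1/J(p(13)/k(-16), 189) = 1/(-3 - 2*(18/8)²) = 1/(-3 - 2*(18*(⅛))²) = 1/(-3 - 2*(9/4)²) = 1/(-3 - 2*81/16) = 1/(-3 - 81/8) = 1/(-105/8) = -8/105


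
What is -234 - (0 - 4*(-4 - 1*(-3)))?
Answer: -238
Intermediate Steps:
-234 - (0 - 4*(-4 - 1*(-3))) = -234 - (0 - 4*(-4 + 3)) = -234 - (0 - 4*(-1)) = -234 - (0 + 4) = -234 - 4 = -238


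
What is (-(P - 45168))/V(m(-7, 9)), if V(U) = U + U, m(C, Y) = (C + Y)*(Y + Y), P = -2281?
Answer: 47449/72 ≈ 659.01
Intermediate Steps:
m(C, Y) = 2*Y*(C + Y) (m(C, Y) = (C + Y)*(2*Y) = 2*Y*(C + Y))
V(U) = 2*U
(-(P - 45168))/V(m(-7, 9)) = (-(-2281 - 45168))/((2*(2*9*(-7 + 9)))) = (-1*(-47449))/((2*(2*9*2))) = 47449/((2*36)) = 47449/72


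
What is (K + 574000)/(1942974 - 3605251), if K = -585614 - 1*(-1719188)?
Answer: -1707574/1662277 ≈ -1.0273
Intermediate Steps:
K = 1133574 (K = -585614 + 1719188 = 1133574)
(K + 574000)/(1942974 - 3605251) = (1133574 + 574000)/(1942974 - 3605251) = 1707574/(-1662277) = 1707574*(-1/1662277) = -1707574/1662277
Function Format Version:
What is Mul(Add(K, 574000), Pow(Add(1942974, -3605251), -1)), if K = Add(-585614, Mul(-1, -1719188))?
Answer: Rational(-1707574, 1662277) ≈ -1.0273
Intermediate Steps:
K = 1133574 (K = Add(-585614, 1719188) = 1133574)
Mul(Add(K, 574000), Pow(Add(1942974, -3605251), -1)) = Mul(Add(1133574, 574000), Pow(Add(1942974, -3605251), -1)) = Mul(1707574, Pow(-1662277, -1)) = Mul(1707574, Rational(-1, 1662277)) = Rational(-1707574, 1662277)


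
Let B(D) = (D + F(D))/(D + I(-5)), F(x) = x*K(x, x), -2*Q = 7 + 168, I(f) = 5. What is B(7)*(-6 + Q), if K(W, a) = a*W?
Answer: -32725/12 ≈ -2727.1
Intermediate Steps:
K(W, a) = W*a
Q = -175/2 (Q = -(7 + 168)/2 = -½*175 = -175/2 ≈ -87.500)
F(x) = x³ (F(x) = x*(x*x) = x*x² = x³)
B(D) = (D + D³)/(5 + D) (B(D) = (D + D³)/(D + 5) = (D + D³)/(5 + D))
B(7)*(-6 + Q) = ((7 + 7³)/(5 + 7))*(-6 - 175/2) = ((7 + 343)/12)*(-187/2) = ((1/12)*350)*(-187/2) = (175/6)*(-187/2) = -32725/12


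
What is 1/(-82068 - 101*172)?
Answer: -1/99440 ≈ -1.0056e-5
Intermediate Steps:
1/(-82068 - 101*172) = 1/(-82068 - 17372) = 1/(-99440) = -1/99440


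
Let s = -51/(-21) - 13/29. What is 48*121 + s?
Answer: 1179426/203 ≈ 5810.0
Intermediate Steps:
s = 402/203 (s = -51*(-1/21) - 13*1/29 = 17/7 - 13/29 = 402/203 ≈ 1.9803)
48*121 + s = 48*121 + 402/203 = 5808 + 402/203 = 1179426/203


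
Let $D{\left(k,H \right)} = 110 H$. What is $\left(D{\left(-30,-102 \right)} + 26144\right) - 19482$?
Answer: $-4558$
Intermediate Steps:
$\left(D{\left(-30,-102 \right)} + 26144\right) - 19482 = \left(110 \left(-102\right) + 26144\right) - 19482 = \left(-11220 + 26144\right) - 19482 = 14924 - 19482 = -4558$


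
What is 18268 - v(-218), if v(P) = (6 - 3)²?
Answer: 18259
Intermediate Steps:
v(P) = 9 (v(P) = 3² = 9)
18268 - v(-218) = 18268 - 1*9 = 18268 - 9 = 18259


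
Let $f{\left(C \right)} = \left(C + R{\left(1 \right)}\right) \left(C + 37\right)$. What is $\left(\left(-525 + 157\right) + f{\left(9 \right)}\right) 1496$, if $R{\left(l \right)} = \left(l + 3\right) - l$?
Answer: $275264$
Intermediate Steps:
$R{\left(l \right)} = 3$ ($R{\left(l \right)} = \left(3 + l\right) - l = 3$)
$f{\left(C \right)} = \left(3 + C\right) \left(37 + C\right)$ ($f{\left(C \right)} = \left(C + 3\right) \left(C + 37\right) = \left(3 + C\right) \left(37 + C\right)$)
$\left(\left(-525 + 157\right) + f{\left(9 \right)}\right) 1496 = \left(\left(-525 + 157\right) + \left(111 + 9^{2} + 40 \cdot 9\right)\right) 1496 = \left(-368 + \left(111 + 81 + 360\right)\right) 1496 = \left(-368 + 552\right) 1496 = 184 \cdot 1496 = 275264$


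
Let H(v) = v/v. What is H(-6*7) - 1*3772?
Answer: -3771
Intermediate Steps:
H(v) = 1
H(-6*7) - 1*3772 = 1 - 1*3772 = 1 - 3772 = -3771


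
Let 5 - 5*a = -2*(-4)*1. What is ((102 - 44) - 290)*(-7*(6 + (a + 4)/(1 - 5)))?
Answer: 41818/5 ≈ 8363.6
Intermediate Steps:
a = -⅗ (a = 1 - (-2*(-4))/5 = 1 - 8/5 = -⅗ ≈ -0.60000)
((102 - 44) - 290)*(-7*(6 + (a + 4)/(1 - 5))) = ((102 - 44) - 290)*(-7*(6 + (-⅗ + 4)/(1 - 5))) = (58 - 290)*(-7*(6 + (17/5)/(-4))) = -(-1624)*(6 + (17/5)*(-¼)) = -(-1624)*(6 - 17/20) = -(-1624)*103/20 = -232*(-721/20) = 41818/5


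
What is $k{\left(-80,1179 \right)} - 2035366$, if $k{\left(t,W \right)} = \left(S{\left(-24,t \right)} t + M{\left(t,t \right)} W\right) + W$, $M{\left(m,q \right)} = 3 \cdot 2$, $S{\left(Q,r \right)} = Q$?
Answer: $-2025193$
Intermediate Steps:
$M{\left(m,q \right)} = 6$
$k{\left(t,W \right)} = - 24 t + 7 W$ ($k{\left(t,W \right)} = \left(- 24 t + 6 W\right) + W = - 24 t + 7 W$)
$k{\left(-80,1179 \right)} - 2035366 = \left(\left(-24\right) \left(-80\right) + 7 \cdot 1179\right) - 2035366 = \left(1920 + 8253\right) - 2035366 = 10173 - 2035366 = -2025193$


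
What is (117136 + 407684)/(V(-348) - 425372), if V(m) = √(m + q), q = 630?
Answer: -111621866520/90470669051 - 262410*√282/90470669051 ≈ -1.2338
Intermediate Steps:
V(m) = √(630 + m) (V(m) = √(m + 630) = √(630 + m))
(117136 + 407684)/(V(-348) - 425372) = (117136 + 407684)/(√(630 - 348) - 425372) = 524820/(√282 - 425372) = 524820/(-425372 + √282)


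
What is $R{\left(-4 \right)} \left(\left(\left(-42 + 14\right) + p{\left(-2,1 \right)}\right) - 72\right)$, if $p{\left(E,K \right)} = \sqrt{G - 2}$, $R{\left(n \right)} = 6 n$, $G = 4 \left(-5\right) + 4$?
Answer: $2400 - 72 i \sqrt{2} \approx 2400.0 - 101.82 i$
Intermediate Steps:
$G = -16$ ($G = -20 + 4 = -16$)
$p{\left(E,K \right)} = 3 i \sqrt{2}$ ($p{\left(E,K \right)} = \sqrt{-16 - 2} = \sqrt{-18} = 3 i \sqrt{2}$)
$R{\left(-4 \right)} \left(\left(\left(-42 + 14\right) + p{\left(-2,1 \right)}\right) - 72\right) = 6 \left(-4\right) \left(\left(\left(-42 + 14\right) + 3 i \sqrt{2}\right) - 72\right) = - 24 \left(\left(-28 + 3 i \sqrt{2}\right) - 72\right) = - 24 \left(-100 + 3 i \sqrt{2}\right) = 2400 - 72 i \sqrt{2}$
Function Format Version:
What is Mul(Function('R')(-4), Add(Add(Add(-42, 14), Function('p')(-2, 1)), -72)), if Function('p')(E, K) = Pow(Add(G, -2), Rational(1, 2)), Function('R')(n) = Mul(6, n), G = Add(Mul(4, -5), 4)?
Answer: Add(2400, Mul(-72, I, Pow(2, Rational(1, 2)))) ≈ Add(2400.0, Mul(-101.82, I))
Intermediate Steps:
G = -16 (G = Add(-20, 4) = -16)
Function('p')(E, K) = Mul(3, I, Pow(2, Rational(1, 2))) (Function('p')(E, K) = Pow(Add(-16, -2), Rational(1, 2)) = Pow(-18, Rational(1, 2)) = Mul(3, I, Pow(2, Rational(1, 2))))
Mul(Function('R')(-4), Add(Add(Add(-42, 14), Function('p')(-2, 1)), -72)) = Mul(Mul(6, -4), Add(Add(Add(-42, 14), Mul(3, I, Pow(2, Rational(1, 2)))), -72)) = Mul(-24, Add(Add(-28, Mul(3, I, Pow(2, Rational(1, 2)))), -72)) = Mul(-24, Add(-100, Mul(3, I, Pow(2, Rational(1, 2))))) = Add(2400, Mul(-72, I, Pow(2, Rational(1, 2))))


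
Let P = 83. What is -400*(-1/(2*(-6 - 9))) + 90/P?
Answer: -3050/249 ≈ -12.249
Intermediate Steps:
-400*(-1/(2*(-6 - 9))) + 90/P = -400*(-1/(2*(-6 - 9))) + 90/83 = -400/((-15*(-2))) + 90*(1/83) = -400/30 + 90/83 = -400*1/30 + 90/83 = -40/3 + 90/83 = -3050/249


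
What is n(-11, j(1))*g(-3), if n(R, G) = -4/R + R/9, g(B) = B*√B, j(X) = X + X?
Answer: 85*I*√3/33 ≈ 4.4613*I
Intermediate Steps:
j(X) = 2*X
g(B) = B^(3/2)
n(R, G) = -4/R + R/9 (n(R, G) = -4/R + R*(⅑) = -4/R + R/9)
n(-11, j(1))*g(-3) = (-4/(-11) + (⅑)*(-11))*(-3)^(3/2) = (-4*(-1/11) - 11/9)*(-3*I*√3) = (4/11 - 11/9)*(-3*I*√3) = -(-85)*I*√3/33 = 85*I*√3/33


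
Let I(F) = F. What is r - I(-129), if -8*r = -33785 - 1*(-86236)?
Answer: -51419/8 ≈ -6427.4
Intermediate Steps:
r = -52451/8 (r = -(-33785 - 1*(-86236))/8 = -(-33785 + 86236)/8 = -1/8*52451 = -52451/8 ≈ -6556.4)
r - I(-129) = -52451/8 - 1*(-129) = -52451/8 + 129 = -51419/8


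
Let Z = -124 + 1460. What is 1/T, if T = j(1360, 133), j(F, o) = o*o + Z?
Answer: 1/19025 ≈ 5.2562e-5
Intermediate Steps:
Z = 1336
j(F, o) = 1336 + o² (j(F, o) = o*o + 1336 = o² + 1336 = 1336 + o²)
T = 19025 (T = 1336 + 133² = 1336 + 17689 = 19025)
1/T = 1/19025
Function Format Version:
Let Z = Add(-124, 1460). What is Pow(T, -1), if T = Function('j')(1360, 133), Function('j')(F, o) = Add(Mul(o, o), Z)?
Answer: Rational(1, 19025) ≈ 5.2562e-5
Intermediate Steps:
Z = 1336
Function('j')(F, o) = Add(1336, Pow(o, 2)) (Function('j')(F, o) = Add(Mul(o, o), 1336) = Add(Pow(o, 2), 1336) = Add(1336, Pow(o, 2)))
T = 19025 (T = Add(1336, Pow(133, 2)) = Add(1336, 17689) = 19025)
Pow(T, -1) = Pow(19025, -1) = Rational(1, 19025)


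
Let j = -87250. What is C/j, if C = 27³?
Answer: -19683/87250 ≈ -0.22559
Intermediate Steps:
C = 19683
C/j = 19683/(-87250) = 19683*(-1/87250) = -19683/87250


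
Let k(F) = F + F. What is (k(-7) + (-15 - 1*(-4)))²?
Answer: 625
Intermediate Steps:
k(F) = 2*F
(k(-7) + (-15 - 1*(-4)))² = (2*(-7) + (-15 - 1*(-4)))² = (-14 + (-15 + 4))² = (-14 - 11)² = (-25)² = 625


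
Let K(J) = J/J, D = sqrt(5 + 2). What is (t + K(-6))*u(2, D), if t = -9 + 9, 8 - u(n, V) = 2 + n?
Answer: 4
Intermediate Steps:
D = sqrt(7) ≈ 2.6458
u(n, V) = 6 - n (u(n, V) = 8 - (2 + n) = 8 + (-2 - n) = 6 - n)
t = 0
K(J) = 1
(t + K(-6))*u(2, D) = (0 + 1)*(6 - 1*2) = 1*(6 - 2) = 1*4 = 4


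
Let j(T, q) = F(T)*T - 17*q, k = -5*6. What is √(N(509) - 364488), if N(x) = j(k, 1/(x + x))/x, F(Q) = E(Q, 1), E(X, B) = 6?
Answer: I*√377728028626/1018 ≈ 603.73*I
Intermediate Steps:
k = -30
F(Q) = 6
j(T, q) = -17*q + 6*T (j(T, q) = 6*T - 17*q = -17*q + 6*T)
N(x) = (-180 - 17/(2*x))/x (N(x) = (-17/(x + x) + 6*(-30))/x = (-17*1/(2*x) - 180)/x = (-17/(2*x) - 180)/x = (-180 - 17/(2*x))/x)
√(N(509) - 364488) = √((½)*(-17 - 360*509)/509² - 364488) = √((½)*(1/259081)*(-17 - 183240) - 364488) = √((½)*(1/259081)*(-183257) - 364488) = √(-183257/518162 - 364488) = √(-188864014313/518162) = I*√377728028626/1018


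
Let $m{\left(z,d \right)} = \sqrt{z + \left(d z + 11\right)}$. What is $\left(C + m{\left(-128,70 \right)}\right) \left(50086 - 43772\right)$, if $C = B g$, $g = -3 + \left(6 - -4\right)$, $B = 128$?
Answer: $5657344 + 6314 i \sqrt{9077} \approx 5.6573 \cdot 10^{6} + 6.0156 \cdot 10^{5} i$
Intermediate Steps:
$g = 7$ ($g = -3 + \left(6 + 4\right) = -3 + 10 = 7$)
$m{\left(z,d \right)} = \sqrt{11 + z + d z}$ ($m{\left(z,d \right)} = \sqrt{z + \left(11 + d z\right)} = \sqrt{11 + z + d z}$)
$C = 896$ ($C = 128 \cdot 7 = 896$)
$\left(C + m{\left(-128,70 \right)}\right) \left(50086 - 43772\right) = \left(896 + \sqrt{11 - 128 + 70 \left(-128\right)}\right) \left(50086 - 43772\right) = \left(896 + \sqrt{11 - 128 - 8960}\right) 6314 = \left(896 + \sqrt{-9077}\right) 6314 = \left(896 + i \sqrt{9077}\right) 6314 = 5657344 + 6314 i \sqrt{9077}$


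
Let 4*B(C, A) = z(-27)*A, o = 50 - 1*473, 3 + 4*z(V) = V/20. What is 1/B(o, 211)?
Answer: -320/18357 ≈ -0.017432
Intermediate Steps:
z(V) = -¾ + V/80 (z(V) = -¾ + (V/20)/4 = -¾ + V/80)
o = -423 (o = 50 - 473 = -423)
B(C, A) = -87*A/320 (B(C, A) = ((-¾ + (1/80)*(-27))*A)/4 = ((-¾ - 27/80)*A)/4 = (-87*A/80)/4 = -87*A/320)
1/B(o, 211) = 1/(-87/320*211) = 1/(-18357/320) = -320/18357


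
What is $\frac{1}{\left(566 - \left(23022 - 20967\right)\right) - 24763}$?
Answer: $- \frac{1}{26252} \approx -3.8092 \cdot 10^{-5}$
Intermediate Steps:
$\frac{1}{\left(566 - \left(23022 - 20967\right)\right) - 24763} = \frac{1}{\left(566 - 2055\right) - 24763} = \frac{1}{-1489 - 24763} = \frac{1}{-26252} = - \frac{1}{26252}$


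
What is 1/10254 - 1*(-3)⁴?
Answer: -830573/10254 ≈ -81.000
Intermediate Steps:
1/10254 - 1*(-3)⁴ = 1/10254 - 1*81 = 1/10254 - 81 = -830573/10254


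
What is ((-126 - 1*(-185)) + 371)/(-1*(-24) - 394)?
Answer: -43/37 ≈ -1.1622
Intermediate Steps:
((-126 - 1*(-185)) + 371)/(-1*(-24) - 394) = ((-126 + 185) + 371)/(24 - 394) = (59 + 371)/(-370) = 430*(-1/370) = -43/37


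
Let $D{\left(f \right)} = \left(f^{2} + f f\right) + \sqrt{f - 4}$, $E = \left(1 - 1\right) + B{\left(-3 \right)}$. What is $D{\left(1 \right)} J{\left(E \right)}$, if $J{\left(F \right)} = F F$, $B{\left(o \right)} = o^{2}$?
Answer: $162 + 81 i \sqrt{3} \approx 162.0 + 140.3 i$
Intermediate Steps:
$E = 9$ ($E = \left(1 - 1\right) + \left(-3\right)^{2} = 0 + 9 = 9$)
$D{\left(f \right)} = \sqrt{-4 + f} + 2 f^{2}$ ($D{\left(f \right)} = \left(f^{2} + f^{2}\right) + \sqrt{-4 + f} = 2 f^{2} + \sqrt{-4 + f} = \sqrt{-4 + f} + 2 f^{2}$)
$J{\left(F \right)} = F^{2}$
$D{\left(1 \right)} J{\left(E \right)} = \left(\sqrt{-4 + 1} + 2 \cdot 1^{2}\right) 9^{2} = \left(\sqrt{-3} + 2 \cdot 1\right) 81 = \left(i \sqrt{3} + 2\right) 81 = \left(2 + i \sqrt{3}\right) 81 = 162 + 81 i \sqrt{3}$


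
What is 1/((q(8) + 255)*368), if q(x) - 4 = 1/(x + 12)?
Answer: 5/476652 ≈ 1.0490e-5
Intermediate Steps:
q(x) = 4 + 1/(12 + x) (q(x) = 4 + 1/(x + 12) = 4 + 1/(12 + x))
1/((q(8) + 255)*368) = 1/(((49 + 4*8)/(12 + 8) + 255)*368) = 1/(((49 + 32)/20 + 255)*368) = 1/(((1/20)*81 + 255)*368) = 1/((81/20 + 255)*368) = 1/((5181/20)*368) = 1/(476652/5) = 5/476652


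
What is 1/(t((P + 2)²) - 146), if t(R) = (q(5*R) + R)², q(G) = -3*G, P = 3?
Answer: 1/122354 ≈ 8.1730e-6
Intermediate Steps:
t(R) = 196*R² (t(R) = (-15*R + R)² = (-14*R)² = 196*R²)
1/(t((P + 2)²) - 146) = 1/(196*((3 + 2)²)² - 146) = 1/(196*(5²)² - 146) = 1/(196*25² - 146) = 1/(196*625 - 146) = 1/(122500 - 146) = 1/122354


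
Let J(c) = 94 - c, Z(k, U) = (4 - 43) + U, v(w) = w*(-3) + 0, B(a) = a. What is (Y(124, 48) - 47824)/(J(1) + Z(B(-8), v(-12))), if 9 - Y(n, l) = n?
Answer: -47939/90 ≈ -532.66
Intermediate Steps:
Y(n, l) = 9 - n
v(w) = -3*w (v(w) = -3*w + 0 = -3*w)
Z(k, U) = -39 + U
(Y(124, 48) - 47824)/(J(1) + Z(B(-8), v(-12))) = ((9 - 1*124) - 47824)/((94 - 1*1) + (-39 - 3*(-12))) = ((9 - 124) - 47824)/((94 - 1) + (-39 + 36)) = (-115 - 47824)/(93 - 3) = -47939/90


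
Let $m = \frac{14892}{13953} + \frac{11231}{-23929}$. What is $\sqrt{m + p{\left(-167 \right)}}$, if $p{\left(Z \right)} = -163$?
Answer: $\frac{i \sqrt{2011561356907133758}}{111293779} \approx 12.744 i$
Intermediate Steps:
$m = \frac{66548175}{111293779}$ ($m = 14892 \cdot \frac{1}{13953} + 11231 \left(- \frac{1}{23929}\right) = \frac{4964}{4651} - \frac{11231}{23929} = \frac{66548175}{111293779} \approx 0.59795$)
$\sqrt{m + p{\left(-167 \right)}} = \sqrt{\frac{66548175}{111293779} - 163} = \sqrt{- \frac{18074337802}{111293779}} = \frac{i \sqrt{2011561356907133758}}{111293779}$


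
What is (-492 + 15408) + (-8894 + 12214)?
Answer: 18236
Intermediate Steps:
(-492 + 15408) + (-8894 + 12214) = 14916 + 3320 = 18236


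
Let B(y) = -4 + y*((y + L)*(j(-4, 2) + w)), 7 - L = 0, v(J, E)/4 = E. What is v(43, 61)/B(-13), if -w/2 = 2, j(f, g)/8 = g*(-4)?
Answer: -61/1327 ≈ -0.045968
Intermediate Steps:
v(J, E) = 4*E
j(f, g) = -32*g (j(f, g) = 8*(g*(-4)) = 8*(-4*g) = -32*g)
w = -4 (w = -2*2 = -4)
L = 7 (L = 7 - 1*0 = 7 + 0 = 7)
B(y) = -4 + y*(-476 - 68*y) (B(y) = -4 + y*((y + 7)*(-32*2 - 4)) = -4 + y*((7 + y)*(-64 - 4)) = -4 + y*((7 + y)*(-68)) = -4 + y*(-476 - 68*y))
v(43, 61)/B(-13) = (4*61)/(-4 - 476*(-13) - 68*(-13)²) = 244/(-4 + 6188 - 68*169) = 244/(-4 + 6188 - 11492) = 244/(-5308) = 244*(-1/5308) = -61/1327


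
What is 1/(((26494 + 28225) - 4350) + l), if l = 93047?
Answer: 1/143416 ≈ 6.9727e-6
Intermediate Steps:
1/(((26494 + 28225) - 4350) + l) = 1/(((26494 + 28225) - 4350) + 93047) = 1/((54719 - 4350) + 93047) = 1/(50369 + 93047) = 1/143416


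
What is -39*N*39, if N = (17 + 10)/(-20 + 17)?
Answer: 13689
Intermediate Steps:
N = -9 (N = 27/(-3) = 27*(-⅓) = -9)
-39*N*39 = -39*(-9)*39 = 351*39 = 13689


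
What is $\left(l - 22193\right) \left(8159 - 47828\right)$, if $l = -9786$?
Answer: $1268574951$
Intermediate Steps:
$\left(l - 22193\right) \left(8159 - 47828\right) = \left(-9786 - 22193\right) \left(8159 - 47828\right) = \left(-31979\right) \left(-39669\right) = 1268574951$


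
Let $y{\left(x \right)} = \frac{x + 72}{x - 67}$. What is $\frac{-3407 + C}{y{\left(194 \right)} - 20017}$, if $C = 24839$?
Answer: $- \frac{2721864}{2541893} \approx -1.0708$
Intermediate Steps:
$y{\left(x \right)} = \frac{72 + x}{-67 + x}$
$\frac{-3407 + C}{y{\left(194 \right)} - 20017} = \frac{-3407 + 24839}{\frac{72 + 194}{-67 + 194} - 20017} = \frac{21432}{\frac{1}{127} \cdot 266 - 20017} = \frac{21432}{\frac{266}{127} - 20017} = \frac{21432}{- \frac{2541893}{127}} = 21432 \left(- \frac{127}{2541893}\right) = - \frac{2721864}{2541893}$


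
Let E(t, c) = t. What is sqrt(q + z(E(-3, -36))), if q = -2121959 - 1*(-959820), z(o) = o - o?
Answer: I*sqrt(1162139) ≈ 1078.0*I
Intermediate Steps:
z(o) = 0
q = -1162139 (q = -2121959 + 959820 = -1162139)
sqrt(q + z(E(-3, -36))) = sqrt(-1162139 + 0) = sqrt(-1162139) = I*sqrt(1162139)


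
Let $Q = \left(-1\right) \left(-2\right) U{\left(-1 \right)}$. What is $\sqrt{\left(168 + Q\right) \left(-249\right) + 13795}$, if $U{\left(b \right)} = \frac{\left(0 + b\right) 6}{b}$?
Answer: $5 i \sqrt{1241} \approx 176.14 i$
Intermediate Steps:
$U{\left(b \right)} = 6$ ($U{\left(b \right)} = \frac{b 6}{b} = \frac{6 b}{b} = 6$)
$Q = 12$ ($Q = \left(-1\right) \left(-2\right) 6 = 2 \cdot 6 = 12$)
$\sqrt{\left(168 + Q\right) \left(-249\right) + 13795} = \sqrt{\left(168 + 12\right) \left(-249\right) + 13795} = \sqrt{180 \left(-249\right) + 13795} = \sqrt{-44820 + 13795} = \sqrt{-31025} = 5 i \sqrt{1241}$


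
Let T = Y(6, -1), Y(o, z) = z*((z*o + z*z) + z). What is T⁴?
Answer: 1296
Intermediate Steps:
Y(o, z) = z*(z + z² + o*z) (Y(o, z) = z*((o*z + z²) + z) = z*((z² + o*z) + z) = z*(z + z² + o*z))
T = 6 (T = (-1)²*(1 + 6 - 1) = 1*6 = 6)
T⁴ = 6⁴ = 1296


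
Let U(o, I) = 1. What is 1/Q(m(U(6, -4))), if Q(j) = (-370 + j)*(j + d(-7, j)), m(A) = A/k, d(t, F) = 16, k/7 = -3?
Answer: -441/2603285 ≈ -0.00016940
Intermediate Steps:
k = -21 (k = 7*(-3) = -21)
m(A) = -A/21 (m(A) = A/(-21) = A*(-1/21) = -A/21)
Q(j) = (-370 + j)*(16 + j) (Q(j) = (-370 + j)*(j + 16) = (-370 + j)*(16 + j))
1/Q(m(U(6, -4))) = 1/(-5920 + (-1/21*1)² - (-118)/7) = 1/(-5920 + (-1/21)² - 354*(-1/21)) = 1/(-5920 + 1/441 + 118/7) = 1/(-2603285/441) = -441/2603285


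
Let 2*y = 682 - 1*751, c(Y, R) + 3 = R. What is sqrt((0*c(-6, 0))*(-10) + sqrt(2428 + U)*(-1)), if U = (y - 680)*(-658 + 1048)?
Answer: 276227**(1/4)*sqrt(-I) ≈ 16.211 - 16.211*I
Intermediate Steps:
c(Y, R) = -3 + R
y = -69/2 (y = (682 - 1*751)/2 = (682 - 751)/2 = (1/2)*(-69) = -69/2 ≈ -34.500)
U = -278655 (U = (-69/2 - 680)*(-658 + 1048) = -1429/2*390 = -278655)
sqrt((0*c(-6, 0))*(-10) + sqrt(2428 + U)*(-1)) = sqrt((0*(-3 + 0))*(-10) + sqrt(2428 - 278655)*(-1)) = sqrt((0*(-3))*(-10) + sqrt(-276227)*(-1)) = sqrt(0*(-10) + (I*sqrt(276227))*(-1)) = sqrt(0 - I*sqrt(276227)) = sqrt(-I*sqrt(276227)) = 276227**(1/4)*sqrt(-I)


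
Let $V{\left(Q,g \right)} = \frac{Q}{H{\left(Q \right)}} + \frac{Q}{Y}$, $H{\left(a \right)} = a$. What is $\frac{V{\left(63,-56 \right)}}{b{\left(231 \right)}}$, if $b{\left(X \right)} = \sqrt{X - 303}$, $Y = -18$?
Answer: $\frac{5 i \sqrt{2}}{24} \approx 0.29463 i$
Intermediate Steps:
$b{\left(X \right)} = \sqrt{-303 + X}$
$V{\left(Q,g \right)} = 1 - \frac{Q}{18}$ ($V{\left(Q,g \right)} = \frac{Q}{Q} + \frac{Q}{-18} = 1 + Q \left(- \frac{1}{18}\right) = 1 - \frac{Q}{18}$)
$\frac{V{\left(63,-56 \right)}}{b{\left(231 \right)}} = \frac{1 - \frac{7}{2}}{\sqrt{-303 + 231}} = \frac{1 - \frac{7}{2}}{\sqrt{-72}} = - \frac{5}{2 \cdot 6 i \sqrt{2}} = - \frac{5 \left(- \frac{i \sqrt{2}}{12}\right)}{2} = \frac{5 i \sqrt{2}}{24}$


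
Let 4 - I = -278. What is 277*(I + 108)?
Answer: 108030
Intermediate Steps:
I = 282 (I = 4 - 1*(-278) = 4 + 278 = 282)
277*(I + 108) = 277*(282 + 108) = 277*390 = 108030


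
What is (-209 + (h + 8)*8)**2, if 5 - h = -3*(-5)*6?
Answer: 680625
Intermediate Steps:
h = -85 (h = 5 - (-3*(-5))*6 = 5 - 15*6 = 5 - 1*90 = 5 - 90 = -85)
(-209 + (h + 8)*8)**2 = (-209 + (-85 + 8)*8)**2 = (-209 - 77*8)**2 = (-209 - 616)**2 = (-825)**2 = 680625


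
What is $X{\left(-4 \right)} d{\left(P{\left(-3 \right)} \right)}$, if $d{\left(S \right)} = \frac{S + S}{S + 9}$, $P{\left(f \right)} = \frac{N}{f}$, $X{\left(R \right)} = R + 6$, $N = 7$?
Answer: $- \frac{7}{5} \approx -1.4$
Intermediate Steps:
$X{\left(R \right)} = 6 + R$
$P{\left(f \right)} = \frac{7}{f}$
$d{\left(S \right)} = \frac{2 S}{9 + S}$
$X{\left(-4 \right)} d{\left(P{\left(-3 \right)} \right)} = \left(6 - 4\right) \frac{2 \frac{7}{-3}}{9 + \frac{7}{-3}} = 2 \frac{2 \cdot 7 \left(- \frac{1}{3}\right)}{9 + 7 \left(- \frac{1}{3}\right)} = 2 \cdot 2 \left(- \frac{7}{3}\right) \frac{1}{9 - \frac{7}{3}} = 2 \cdot 2 \left(- \frac{7}{3}\right) \frac{1}{\frac{20}{3}} = 2 \cdot 2 \left(- \frac{7}{3}\right) \frac{3}{20} = 2 \left(- \frac{7}{10}\right) = - \frac{7}{5}$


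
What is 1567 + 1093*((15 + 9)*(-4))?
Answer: -103361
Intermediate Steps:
1567 + 1093*((15 + 9)*(-4)) = 1567 + 1093*(24*(-4)) = 1567 + 1093*(-96) = 1567 - 104928 = -103361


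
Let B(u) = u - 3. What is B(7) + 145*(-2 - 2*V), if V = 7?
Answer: -2316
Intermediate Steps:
B(u) = -3 + u
B(7) + 145*(-2 - 2*V) = (-3 + 7) + 145*(-2 - 2*7) = 4 + 145*(-2 - 14) = 4 + 145*(-16) = 4 - 2320 = -2316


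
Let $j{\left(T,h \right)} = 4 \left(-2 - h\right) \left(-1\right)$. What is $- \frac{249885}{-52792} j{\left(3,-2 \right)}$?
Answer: $0$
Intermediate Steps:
$j{\left(T,h \right)} = 8 + 4 h$ ($j{\left(T,h \right)} = \left(-8 - 4 h\right) \left(-1\right) = 8 + 4 h$)
$- \frac{249885}{-52792} j{\left(3,-2 \right)} = - \frac{249885}{-52792} \left(8 + 4 \left(-2\right)\right) = \left(-249885\right) \left(- \frac{1}{52792}\right) \left(8 - 8\right) = \frac{249885}{52792} \cdot 0 = 0$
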